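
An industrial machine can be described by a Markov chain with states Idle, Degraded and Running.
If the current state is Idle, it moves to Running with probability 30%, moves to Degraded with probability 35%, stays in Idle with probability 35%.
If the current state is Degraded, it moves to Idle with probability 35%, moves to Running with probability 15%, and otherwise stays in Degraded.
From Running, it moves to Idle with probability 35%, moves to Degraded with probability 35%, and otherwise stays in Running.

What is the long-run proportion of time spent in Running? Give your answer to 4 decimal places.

0.2382

Let the stationary distribution be π with π = πP and π_1 + π_2 + π_3 = 1.
π_1 = 0.35·π_1 + 0.35·π_2 + 0.35·π_3
π_2 = 0.35·π_1 + 0.5·π_2 + 0.35·π_3
Solving with the normalization constraint gives π = (0.3500, 0.4118, 0.2382).
So the stationary probability of Running is 0.2382.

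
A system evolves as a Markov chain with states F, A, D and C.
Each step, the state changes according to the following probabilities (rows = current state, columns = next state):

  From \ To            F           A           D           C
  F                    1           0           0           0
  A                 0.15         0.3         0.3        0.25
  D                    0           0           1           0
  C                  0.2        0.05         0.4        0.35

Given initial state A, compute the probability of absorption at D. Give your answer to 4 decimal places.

0.6667

Let h(s) be the probability of absorption at D starting from transient state s. Then h(D) = 1 and h(F) = 0. By first-step analysis:
h(A) = 0.15·0 + 0.3·h(A) + 0.3·1 + 0.25·h(C)
h(C) = 0.2·0 + 0.05·h(A) + 0.4·1 + 0.35·h(C)
Solving: h(A) = 0.6667, h(C) = 0.6667.
Starting from A, the probability is 0.6667.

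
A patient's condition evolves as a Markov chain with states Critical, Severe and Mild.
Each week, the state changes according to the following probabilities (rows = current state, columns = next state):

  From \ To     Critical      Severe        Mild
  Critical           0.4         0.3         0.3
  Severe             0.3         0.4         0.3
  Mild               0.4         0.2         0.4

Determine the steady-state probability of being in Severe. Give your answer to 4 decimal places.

0.2963

Let the stationary distribution be π with π = πP and π_1 + π_2 + π_3 = 1.
π_1 = 0.4·π_1 + 0.3·π_2 + 0.4·π_3
π_2 = 0.3·π_1 + 0.4·π_2 + 0.2·π_3
Solving with the normalization constraint gives π = (0.3704, 0.2963, 0.3333).
So the stationary probability of Severe is 0.2963.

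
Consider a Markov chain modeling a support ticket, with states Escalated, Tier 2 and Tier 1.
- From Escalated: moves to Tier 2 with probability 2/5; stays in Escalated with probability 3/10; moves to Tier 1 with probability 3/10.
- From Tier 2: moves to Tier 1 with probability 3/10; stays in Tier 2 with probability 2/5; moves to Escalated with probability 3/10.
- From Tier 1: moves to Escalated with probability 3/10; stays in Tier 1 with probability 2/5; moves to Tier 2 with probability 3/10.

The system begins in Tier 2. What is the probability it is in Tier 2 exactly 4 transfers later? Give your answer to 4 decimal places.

0.3667

Propagate the distribution vector 4 transfers from Tier 2.
After 0 transfers: (0.0000, 1.0000, 0.0000)
After 1 transfer: (0.3000, 0.4000, 0.3000)
After 2 transfers: (0.3000, 0.3700, 0.3300)
After 3 transfers: (0.3000, 0.3670, 0.3330)
After 4 transfers: (0.3000, 0.3667, 0.3333)
P(in Tier 2 after 4 transfers) = 0.3667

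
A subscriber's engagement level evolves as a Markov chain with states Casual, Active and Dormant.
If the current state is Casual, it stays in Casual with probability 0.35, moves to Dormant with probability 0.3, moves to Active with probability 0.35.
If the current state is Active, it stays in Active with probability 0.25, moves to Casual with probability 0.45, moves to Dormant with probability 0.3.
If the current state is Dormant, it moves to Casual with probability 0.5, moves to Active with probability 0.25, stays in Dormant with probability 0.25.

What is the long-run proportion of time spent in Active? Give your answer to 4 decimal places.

0.2922

Let the stationary distribution be π with π = πP and π_1 + π_2 + π_3 = 1.
π_1 = 0.35·π_1 + 0.45·π_2 + 0.5·π_3
π_2 = 0.35·π_1 + 0.25·π_2 + 0.25·π_3
Solving with the normalization constraint gives π = (0.4221, 0.2922, 0.2857).
So the stationary probability of Active is 0.2922.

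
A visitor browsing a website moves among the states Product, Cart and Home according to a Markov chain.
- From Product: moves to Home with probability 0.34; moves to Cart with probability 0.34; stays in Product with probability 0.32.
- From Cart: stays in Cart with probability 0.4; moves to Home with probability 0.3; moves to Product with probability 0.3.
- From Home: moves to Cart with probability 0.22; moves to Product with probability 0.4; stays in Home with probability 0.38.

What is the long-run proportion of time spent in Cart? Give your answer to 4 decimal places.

Let the stationary distribution be π with π = πP and π_1 + π_2 + π_3 = 1.
π_1 = 0.32·π_1 + 0.3·π_2 + 0.4·π_3
π_2 = 0.34·π_1 + 0.4·π_2 + 0.22·π_3
Solving with the normalization constraint gives π = (0.3409, 0.3182, 0.3409).
So the stationary probability of Cart is 0.3182.

0.3182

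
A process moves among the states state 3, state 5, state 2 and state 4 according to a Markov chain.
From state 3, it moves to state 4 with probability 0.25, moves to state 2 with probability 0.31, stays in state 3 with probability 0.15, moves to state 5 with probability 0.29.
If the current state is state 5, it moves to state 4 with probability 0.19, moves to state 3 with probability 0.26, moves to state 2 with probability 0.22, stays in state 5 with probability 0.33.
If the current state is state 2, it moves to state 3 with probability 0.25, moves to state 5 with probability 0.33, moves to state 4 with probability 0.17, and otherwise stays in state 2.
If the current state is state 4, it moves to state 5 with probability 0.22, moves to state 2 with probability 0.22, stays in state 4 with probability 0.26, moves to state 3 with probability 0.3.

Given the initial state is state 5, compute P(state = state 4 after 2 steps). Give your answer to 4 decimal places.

0.2145

Propagate the distribution vector 2 steps from state 5.
After 0 steps: (0.0000, 1.0000, 0.0000, 0.0000)
After 1 step: (0.2600, 0.3300, 0.2200, 0.1900)
After 2 steps: (0.2368, 0.2987, 0.2500, 0.2145)
P(in state 4 after 2 steps) = 0.2145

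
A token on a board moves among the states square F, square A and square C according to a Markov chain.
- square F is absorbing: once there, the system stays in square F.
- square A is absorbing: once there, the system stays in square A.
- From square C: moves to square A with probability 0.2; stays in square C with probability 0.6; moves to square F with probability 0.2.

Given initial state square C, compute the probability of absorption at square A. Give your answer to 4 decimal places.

0.5000

Let h(s) be the probability of absorption at square A starting from transient state s. Then h(square A) = 1 and h(square F) = 0. By first-step analysis:
h(square C) = 0.2·0 + 0.2·1 + 0.6·h(square C)
Solving: h(square C) = 0.5000.
Starting from square C, the probability is 0.5000.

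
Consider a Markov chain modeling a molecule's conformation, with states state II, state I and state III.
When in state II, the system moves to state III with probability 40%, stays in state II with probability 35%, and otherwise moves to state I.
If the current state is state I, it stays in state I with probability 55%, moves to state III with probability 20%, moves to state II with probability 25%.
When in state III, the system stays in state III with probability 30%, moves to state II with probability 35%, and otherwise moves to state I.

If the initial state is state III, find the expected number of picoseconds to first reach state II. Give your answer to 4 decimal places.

Let t(s) be the expected number of picoseconds to first reach state II from state s, with t(state II) = 0. Conditioning on the first picosecond:
t(state I) = 1 + 0.55·t(state I) + 0.2·t(state III)
t(state III) = 1 + 0.35·t(state I) + 0.3·t(state III)
Solving: t(state I) = 3.6735, t(state III) = 3.2653.
Expected picoseconds from state III to state II: 3.2653.

3.2653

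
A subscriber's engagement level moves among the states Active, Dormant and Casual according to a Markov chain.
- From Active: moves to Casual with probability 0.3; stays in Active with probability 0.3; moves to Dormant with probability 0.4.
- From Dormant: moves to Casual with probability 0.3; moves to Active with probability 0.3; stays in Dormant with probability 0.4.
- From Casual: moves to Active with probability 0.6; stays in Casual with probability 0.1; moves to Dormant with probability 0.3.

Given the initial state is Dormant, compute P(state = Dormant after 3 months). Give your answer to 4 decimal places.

Propagate the distribution vector 3 months from Dormant.
After 0 months: (0.0000, 1.0000, 0.0000)
After 1 month: (0.3000, 0.4000, 0.3000)
After 2 months: (0.3900, 0.3700, 0.2400)
After 3 months: (0.3720, 0.3760, 0.2520)
P(in Dormant after 3 months) = 0.3760

0.3760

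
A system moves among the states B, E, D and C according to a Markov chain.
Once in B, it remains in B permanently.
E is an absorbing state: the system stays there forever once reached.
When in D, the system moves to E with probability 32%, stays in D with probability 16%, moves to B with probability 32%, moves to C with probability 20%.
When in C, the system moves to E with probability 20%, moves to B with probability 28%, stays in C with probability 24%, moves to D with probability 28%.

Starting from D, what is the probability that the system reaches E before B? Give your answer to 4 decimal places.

0.4863

Let h(s) be the probability of absorption at E starting from transient state s. Then h(E) = 1 and h(B) = 0. By first-step analysis:
h(D) = 0.32·0 + 0.32·1 + 0.16·h(D) + 0.2·h(C)
h(C) = 0.28·0 + 0.2·1 + 0.28·h(D) + 0.24·h(C)
Solving: h(D) = 0.4863, h(C) = 0.4423.
Starting from D, the probability is 0.4863.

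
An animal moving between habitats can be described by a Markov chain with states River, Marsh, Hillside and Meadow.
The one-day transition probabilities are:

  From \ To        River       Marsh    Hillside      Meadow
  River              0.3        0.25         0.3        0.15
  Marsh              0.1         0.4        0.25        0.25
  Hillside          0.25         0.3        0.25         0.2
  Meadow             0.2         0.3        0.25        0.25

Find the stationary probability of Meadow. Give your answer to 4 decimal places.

Let the stationary distribution be π with π = πP and π_1 + π_2 + π_3 + π_4 = 1.
π_1 = 0.3·π_1 + 0.1·π_2 + 0.25·π_3 + 0.2·π_4
π_2 = 0.25·π_1 + 0.4·π_2 + 0.3·π_3 + 0.3·π_4
π_3 = 0.3·π_1 + 0.25·π_2 + 0.25·π_3 + 0.25·π_4
Solving with the normalization constraint gives π = (0.2009, 0.3222, 0.2600, 0.2169).
So the stationary probability of Meadow is 0.2169.

0.2169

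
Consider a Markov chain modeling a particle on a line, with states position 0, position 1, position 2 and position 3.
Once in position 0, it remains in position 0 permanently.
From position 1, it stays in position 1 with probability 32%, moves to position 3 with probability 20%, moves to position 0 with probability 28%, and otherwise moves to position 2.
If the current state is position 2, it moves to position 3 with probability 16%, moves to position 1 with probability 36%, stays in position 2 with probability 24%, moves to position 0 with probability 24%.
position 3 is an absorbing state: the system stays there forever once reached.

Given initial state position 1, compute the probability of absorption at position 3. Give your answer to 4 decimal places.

0.4137

Let h(s) be the probability of absorption at position 3 starting from transient state s. Then h(position 3) = 1 and h(position 0) = 0. By first-step analysis:
h(position 1) = 0.28·0 + 0.32·h(position 1) + 0.2·h(position 2) + 0.2·1
h(position 2) = 0.24·0 + 0.36·h(position 1) + 0.24·h(position 2) + 0.16·1
Solving: h(position 1) = 0.4137, h(position 2) = 0.4065.
Starting from position 1, the probability is 0.4137.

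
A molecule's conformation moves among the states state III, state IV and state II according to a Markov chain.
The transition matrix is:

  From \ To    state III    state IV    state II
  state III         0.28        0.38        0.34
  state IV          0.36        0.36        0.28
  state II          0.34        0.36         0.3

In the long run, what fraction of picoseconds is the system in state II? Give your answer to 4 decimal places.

0.3058

Let the stationary distribution be π with π = πP and π_1 + π_2 + π_3 = 1.
π_1 = 0.28·π_1 + 0.36·π_2 + 0.34·π_3
π_2 = 0.38·π_1 + 0.36·π_2 + 0.36·π_3
Solving with the normalization constraint gives π = (0.3277, 0.3666, 0.3058).
So the stationary probability of state II is 0.3058.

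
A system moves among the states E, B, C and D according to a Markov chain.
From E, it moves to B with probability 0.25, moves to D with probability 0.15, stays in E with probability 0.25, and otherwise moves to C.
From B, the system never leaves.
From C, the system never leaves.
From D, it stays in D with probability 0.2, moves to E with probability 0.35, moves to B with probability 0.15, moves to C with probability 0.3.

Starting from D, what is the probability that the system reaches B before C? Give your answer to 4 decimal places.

Let h(s) be the probability of absorption at B starting from transient state s. Then h(B) = 1 and h(C) = 0. By first-step analysis:
h(E) = 0.25·h(E) + 0.25·1 + 0.35·0 + 0.15·h(D)
h(D) = 0.35·h(E) + 0.15·1 + 0.3·0 + 0.2·h(D)
Solving: h(E) = 0.4064, h(D) = 0.3653.
Starting from D, the probability is 0.3653.

0.3653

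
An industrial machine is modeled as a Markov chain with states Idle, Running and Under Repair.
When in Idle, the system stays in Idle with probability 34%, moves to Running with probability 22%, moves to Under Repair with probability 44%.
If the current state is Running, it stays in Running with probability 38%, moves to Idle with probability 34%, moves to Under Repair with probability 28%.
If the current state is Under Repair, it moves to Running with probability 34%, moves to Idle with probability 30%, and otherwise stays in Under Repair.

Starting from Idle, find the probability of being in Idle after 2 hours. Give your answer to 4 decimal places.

Sum over the intermediate state after 1 hour:
P = P(Idle→Idle)·P(Idle→Idle) + P(Idle→Running)·P(Running→Idle) + P(Idle→Under Repair)·P(Under Repair→Idle)
  = 0.34×0.34 + 0.22×0.34 + 0.44×0.3
  = 0.1156 + 0.0748 + 0.1320 = 0.3224

0.3224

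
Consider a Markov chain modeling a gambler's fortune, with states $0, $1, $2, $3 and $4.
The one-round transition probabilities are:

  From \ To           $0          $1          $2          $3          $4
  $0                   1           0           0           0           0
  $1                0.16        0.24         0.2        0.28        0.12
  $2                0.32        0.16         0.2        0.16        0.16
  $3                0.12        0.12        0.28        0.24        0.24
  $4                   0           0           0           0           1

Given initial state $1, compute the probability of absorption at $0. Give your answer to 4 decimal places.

0.5398

Let h(s) be the probability of absorption at $0 starting from transient state s. Then h($0) = 1 and h($4) = 0. By first-step analysis:
h($1) = 0.16·1 + 0.24·h($1) + 0.2·h($2) + 0.28·h($3) + 0.12·0
h($2) = 0.32·1 + 0.16·h($1) + 0.2·h($2) + 0.16·h($3) + 0.16·0
h($3) = 0.12·1 + 0.12·h($1) + 0.28·h($2) + 0.24·h($3) + 0.24·0
Solving: h($1) = 0.5398, h($2) = 0.6009, h($3) = 0.4645.
Starting from $1, the probability is 0.5398.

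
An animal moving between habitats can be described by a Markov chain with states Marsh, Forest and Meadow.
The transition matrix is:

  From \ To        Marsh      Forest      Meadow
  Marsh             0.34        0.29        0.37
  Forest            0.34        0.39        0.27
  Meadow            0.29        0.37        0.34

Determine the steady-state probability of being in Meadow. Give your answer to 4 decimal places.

Let the stationary distribution be π with π = πP and π_1 + π_2 + π_3 = 1.
π_1 = 0.34·π_1 + 0.34·π_2 + 0.29·π_3
π_2 = 0.29·π_1 + 0.39·π_2 + 0.37·π_3
Solving with the normalization constraint gives π = (0.3237, 0.3511, 0.3251).
So the stationary probability of Meadow is 0.3251.

0.3251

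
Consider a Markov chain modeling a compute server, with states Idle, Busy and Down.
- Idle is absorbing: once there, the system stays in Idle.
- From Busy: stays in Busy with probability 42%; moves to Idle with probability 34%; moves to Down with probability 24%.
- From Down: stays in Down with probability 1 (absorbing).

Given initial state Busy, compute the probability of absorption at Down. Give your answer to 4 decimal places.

Let h(s) be the probability of absorption at Down starting from transient state s. Then h(Down) = 1 and h(Idle) = 0. By first-step analysis:
h(Busy) = 0.34·0 + 0.42·h(Busy) + 0.24·1
Solving: h(Busy) = 0.4138.
Starting from Busy, the probability is 0.4138.

0.4138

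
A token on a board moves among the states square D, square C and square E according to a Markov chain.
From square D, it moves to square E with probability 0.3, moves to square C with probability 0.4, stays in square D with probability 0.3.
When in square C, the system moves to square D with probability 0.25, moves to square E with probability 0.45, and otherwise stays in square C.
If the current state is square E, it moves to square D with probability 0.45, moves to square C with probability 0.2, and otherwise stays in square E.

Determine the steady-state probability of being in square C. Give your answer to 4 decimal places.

0.2977

Let the stationary distribution be π with π = πP and π_1 + π_2 + π_3 = 1.
π_1 = 0.3·π_1 + 0.25·π_2 + 0.45·π_3
π_2 = 0.4·π_1 + 0.3·π_2 + 0.2·π_3
Solving with the normalization constraint gives π = (0.3395, 0.2977, 0.3628).
So the stationary probability of square C is 0.2977.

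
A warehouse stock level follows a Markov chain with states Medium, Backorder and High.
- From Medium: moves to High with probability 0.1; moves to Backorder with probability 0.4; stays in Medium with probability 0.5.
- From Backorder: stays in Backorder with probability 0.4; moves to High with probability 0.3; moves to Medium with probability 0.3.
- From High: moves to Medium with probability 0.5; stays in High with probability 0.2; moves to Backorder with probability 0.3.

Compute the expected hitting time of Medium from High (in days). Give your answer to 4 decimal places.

2.3077

Let t(s) be the expected number of days to first reach Medium from state s, with t(Medium) = 0. Conditioning on the first day:
t(Backorder) = 1 + 0.4·t(Backorder) + 0.3·t(High)
t(High) = 1 + 0.3·t(Backorder) + 0.2·t(High)
Solving: t(Backorder) = 2.8205, t(High) = 2.3077.
Expected days from High to Medium: 2.3077.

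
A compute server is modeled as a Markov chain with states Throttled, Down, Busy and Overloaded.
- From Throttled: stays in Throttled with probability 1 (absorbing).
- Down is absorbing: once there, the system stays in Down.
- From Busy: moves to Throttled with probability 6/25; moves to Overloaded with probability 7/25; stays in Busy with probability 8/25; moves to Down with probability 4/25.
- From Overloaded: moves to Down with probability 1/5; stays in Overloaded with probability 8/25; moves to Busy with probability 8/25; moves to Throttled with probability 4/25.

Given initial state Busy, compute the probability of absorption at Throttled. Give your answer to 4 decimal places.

0.5579

Let h(s) be the probability of absorption at Throttled starting from transient state s. Then h(Throttled) = 1 and h(Down) = 0. By first-step analysis:
h(Busy) = 0.24·1 + 0.16·0 + 0.32·h(Busy) + 0.28·h(Overloaded)
h(Overloaded) = 0.16·1 + 0.2·0 + 0.32·h(Busy) + 0.32·h(Overloaded)
Solving: h(Busy) = 0.5579, h(Overloaded) = 0.4979.
Starting from Busy, the probability is 0.5579.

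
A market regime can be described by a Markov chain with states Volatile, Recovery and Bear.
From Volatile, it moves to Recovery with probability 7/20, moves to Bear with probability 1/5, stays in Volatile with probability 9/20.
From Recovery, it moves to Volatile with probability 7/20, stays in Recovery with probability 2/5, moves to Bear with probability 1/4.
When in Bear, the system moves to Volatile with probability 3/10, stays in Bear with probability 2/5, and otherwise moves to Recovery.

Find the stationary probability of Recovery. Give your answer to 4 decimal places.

0.3541

Let the stationary distribution be π with π = πP and π_1 + π_2 + π_3 = 1.
π_1 = 0.45·π_1 + 0.35·π_2 + 0.3·π_3
π_2 = 0.35·π_1 + 0.4·π_2 + 0.3·π_3
Solving with the normalization constraint gives π = (0.3738, 0.3541, 0.2721).
So the stationary probability of Recovery is 0.3541.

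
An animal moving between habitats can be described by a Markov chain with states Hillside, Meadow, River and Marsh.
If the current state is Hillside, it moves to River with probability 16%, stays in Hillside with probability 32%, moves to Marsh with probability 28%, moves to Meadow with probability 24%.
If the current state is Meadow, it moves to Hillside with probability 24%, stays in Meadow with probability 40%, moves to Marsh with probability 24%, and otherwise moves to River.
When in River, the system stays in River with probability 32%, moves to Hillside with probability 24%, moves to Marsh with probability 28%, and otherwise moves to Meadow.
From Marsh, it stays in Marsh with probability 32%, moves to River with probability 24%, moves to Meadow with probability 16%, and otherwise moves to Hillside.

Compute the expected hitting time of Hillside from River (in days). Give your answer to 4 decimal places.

Let t(s) be the expected number of days to first reach Hillside from state s, with t(Hillside) = 0. Conditioning on the first day:
t(Meadow) = 1 + 0.4·t(Meadow) + 0.12·t(River) + 0.24·t(Marsh)
t(River) = 1 + 0.16·t(Meadow) + 0.32·t(River) + 0.28·t(Marsh)
t(Marsh) = 1 + 0.16·t(Meadow) + 0.24·t(River) + 0.32·t(Marsh)
Solving: t(Meadow) = 3.9878, t(River) = 3.9791, t(Marsh) = 3.8133.
Expected days from River to Hillside: 3.9791.

3.9791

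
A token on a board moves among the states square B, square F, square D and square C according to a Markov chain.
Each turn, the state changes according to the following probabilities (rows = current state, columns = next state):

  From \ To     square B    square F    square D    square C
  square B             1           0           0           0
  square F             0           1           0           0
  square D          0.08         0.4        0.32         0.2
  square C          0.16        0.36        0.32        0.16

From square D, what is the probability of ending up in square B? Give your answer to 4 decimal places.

Let h(s) be the probability of absorption at square B starting from transient state s. Then h(square B) = 1 and h(square F) = 0. By first-step analysis:
h(square D) = 0.08·1 + 0.4·0 + 0.32·h(square D) + 0.2·h(square C)
h(square C) = 0.16·1 + 0.36·0 + 0.32·h(square D) + 0.16·h(square C)
Solving: h(square D) = 0.1956, h(square C) = 0.2650.
Starting from square D, the probability is 0.1956.

0.1956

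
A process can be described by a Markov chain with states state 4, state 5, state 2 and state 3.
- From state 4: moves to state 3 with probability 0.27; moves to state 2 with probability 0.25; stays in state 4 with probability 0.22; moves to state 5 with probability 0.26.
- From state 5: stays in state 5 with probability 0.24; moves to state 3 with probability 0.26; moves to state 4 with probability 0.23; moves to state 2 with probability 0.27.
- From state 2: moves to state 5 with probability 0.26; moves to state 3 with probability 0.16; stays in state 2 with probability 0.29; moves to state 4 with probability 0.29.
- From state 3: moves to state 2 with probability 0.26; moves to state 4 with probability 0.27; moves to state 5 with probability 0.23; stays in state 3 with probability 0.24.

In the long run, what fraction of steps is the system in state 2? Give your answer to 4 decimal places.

0.2680

Let the stationary distribution be π with π = πP and π_1 + π_2 + π_3 + π_4 = 1.
π_1 = 0.22·π_1 + 0.23·π_2 + 0.29·π_3 + 0.27·π_4
π_2 = 0.26·π_1 + 0.24·π_2 + 0.26·π_3 + 0.23·π_4
π_3 = 0.25·π_1 + 0.27·π_2 + 0.29·π_3 + 0.26·π_4
Solving with the normalization constraint gives π = (0.2528, 0.2481, 0.2680, 0.2311).
So the stationary probability of state 2 is 0.2680.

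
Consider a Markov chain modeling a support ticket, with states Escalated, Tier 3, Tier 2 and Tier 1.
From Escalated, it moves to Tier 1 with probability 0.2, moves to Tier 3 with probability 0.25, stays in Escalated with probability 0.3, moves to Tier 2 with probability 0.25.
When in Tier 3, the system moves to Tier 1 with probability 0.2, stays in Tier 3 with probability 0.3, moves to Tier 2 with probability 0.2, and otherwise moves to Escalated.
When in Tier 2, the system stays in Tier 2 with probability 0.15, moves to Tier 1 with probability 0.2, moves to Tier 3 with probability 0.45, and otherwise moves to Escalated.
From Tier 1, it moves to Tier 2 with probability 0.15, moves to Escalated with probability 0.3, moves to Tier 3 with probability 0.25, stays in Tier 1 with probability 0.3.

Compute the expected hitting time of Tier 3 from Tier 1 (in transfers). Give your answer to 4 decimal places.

Let t(s) be the expected number of transfers to first reach Tier 3 from state s, with t(Tier 3) = 0. Conditioning on the first transfer:
t(Escalated) = 1 + 0.3·t(Escalated) + 0.25·t(Tier 2) + 0.2·t(Tier 1)
t(Tier 2) = 1 + 0.2·t(Escalated) + 0.15·t(Tier 2) + 0.2·t(Tier 1)
t(Tier 1) = 1 + 0.3·t(Escalated) + 0.15·t(Tier 2) + 0.3·t(Tier 1)
Solving: t(Escalated) = 3.4315, t(Tier 2) = 2.8076, t(Tier 1) = 3.5009.
Expected transfers from Tier 1 to Tier 3: 3.5009.

3.5009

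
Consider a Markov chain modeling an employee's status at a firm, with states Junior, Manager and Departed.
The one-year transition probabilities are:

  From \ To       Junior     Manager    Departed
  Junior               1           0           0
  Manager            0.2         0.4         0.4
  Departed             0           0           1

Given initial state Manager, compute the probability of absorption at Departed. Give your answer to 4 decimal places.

Let h(s) be the probability of absorption at Departed starting from transient state s. Then h(Departed) = 1 and h(Junior) = 0. By first-step analysis:
h(Manager) = 0.2·0 + 0.4·h(Manager) + 0.4·1
Solving: h(Manager) = 0.6667.
Starting from Manager, the probability is 0.6667.

0.6667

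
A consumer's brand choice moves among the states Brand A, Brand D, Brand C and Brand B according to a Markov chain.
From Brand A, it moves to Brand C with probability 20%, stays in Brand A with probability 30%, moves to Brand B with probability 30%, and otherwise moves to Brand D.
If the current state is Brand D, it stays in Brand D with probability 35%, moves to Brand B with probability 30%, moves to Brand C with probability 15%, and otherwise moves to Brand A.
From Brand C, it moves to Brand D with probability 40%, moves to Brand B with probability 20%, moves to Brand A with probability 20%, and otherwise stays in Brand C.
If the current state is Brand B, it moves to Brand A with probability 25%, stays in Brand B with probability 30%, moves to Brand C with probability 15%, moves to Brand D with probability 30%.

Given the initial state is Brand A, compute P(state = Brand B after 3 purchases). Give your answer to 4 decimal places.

0.2825

Propagate the distribution vector 3 purchases from Brand A.
After 0 purchases: (1.0000, 0.0000, 0.0000, 0.0000)
After 1 purchase: (0.3000, 0.2000, 0.2000, 0.3000)
After 2 purchases: (0.2450, 0.3000, 0.1750, 0.2800)
After 3 purchases: (0.2385, 0.3080, 0.1710, 0.2825)
P(in Brand B after 3 purchases) = 0.2825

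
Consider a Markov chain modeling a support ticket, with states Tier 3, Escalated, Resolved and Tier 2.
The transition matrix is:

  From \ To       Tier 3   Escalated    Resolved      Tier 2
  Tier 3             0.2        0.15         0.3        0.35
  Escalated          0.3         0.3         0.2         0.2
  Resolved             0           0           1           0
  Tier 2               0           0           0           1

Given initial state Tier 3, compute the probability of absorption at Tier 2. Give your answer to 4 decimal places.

0.5340

Let h(s) be the probability of absorption at Tier 2 starting from transient state s. Then h(Tier 2) = 1 and h(Resolved) = 0. By first-step analysis:
h(Tier 3) = 0.2·h(Tier 3) + 0.15·h(Escalated) + 0.3·0 + 0.35·1
h(Escalated) = 0.3·h(Tier 3) + 0.3·h(Escalated) + 0.2·0 + 0.2·1
Solving: h(Tier 3) = 0.5340, h(Escalated) = 0.5146.
Starting from Tier 3, the probability is 0.5340.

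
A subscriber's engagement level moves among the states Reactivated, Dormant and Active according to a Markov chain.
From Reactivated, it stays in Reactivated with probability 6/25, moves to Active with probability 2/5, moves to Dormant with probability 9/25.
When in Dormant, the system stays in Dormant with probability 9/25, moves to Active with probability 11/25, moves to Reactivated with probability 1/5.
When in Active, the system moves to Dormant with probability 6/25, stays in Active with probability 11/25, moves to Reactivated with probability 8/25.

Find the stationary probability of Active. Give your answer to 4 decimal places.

Let the stationary distribution be π with π = πP and π_1 + π_2 + π_3 = 1.
π_1 = 0.24·π_1 + 0.2·π_2 + 0.32·π_3
π_2 = 0.36·π_1 + 0.36·π_2 + 0.24·π_3
Solving with the normalization constraint gives π = (0.2620, 0.3085, 0.4295).
So the stationary probability of Active is 0.4295.

0.4295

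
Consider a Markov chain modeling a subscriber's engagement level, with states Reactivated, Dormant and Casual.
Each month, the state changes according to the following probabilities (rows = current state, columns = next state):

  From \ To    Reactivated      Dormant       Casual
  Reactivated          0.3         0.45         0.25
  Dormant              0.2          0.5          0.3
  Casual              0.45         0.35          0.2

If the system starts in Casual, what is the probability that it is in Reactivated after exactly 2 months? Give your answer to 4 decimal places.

0.2950

Sum over the intermediate state after 1 month:
P = P(Casual→Reactivated)·P(Reactivated→Reactivated) + P(Casual→Dormant)·P(Dormant→Reactivated) + P(Casual→Casual)·P(Casual→Reactivated)
  = 0.45×0.3 + 0.35×0.2 + 0.2×0.45
  = 0.1350 + 0.0700 + 0.0900 = 0.2950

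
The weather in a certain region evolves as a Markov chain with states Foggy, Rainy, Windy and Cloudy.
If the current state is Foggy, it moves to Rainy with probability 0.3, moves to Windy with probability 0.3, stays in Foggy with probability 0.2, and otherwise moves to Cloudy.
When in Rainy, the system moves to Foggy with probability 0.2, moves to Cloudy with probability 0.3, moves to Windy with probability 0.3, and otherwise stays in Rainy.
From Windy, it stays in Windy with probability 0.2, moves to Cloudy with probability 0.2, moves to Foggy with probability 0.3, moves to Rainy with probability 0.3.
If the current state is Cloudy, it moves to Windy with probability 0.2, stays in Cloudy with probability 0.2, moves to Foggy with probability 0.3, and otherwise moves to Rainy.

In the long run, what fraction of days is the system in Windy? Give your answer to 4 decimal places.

Let the stationary distribution be π with π = πP and π_1 + π_2 + π_3 + π_4 = 1.
π_1 = 0.2·π_1 + 0.2·π_2 + 0.3·π_3 + 0.3·π_4
π_2 = 0.3·π_1 + 0.2·π_2 + 0.3·π_3 + 0.3·π_4
π_3 = 0.3·π_1 + 0.3·π_2 + 0.2·π_3 + 0.2·π_4
Solving with the normalization constraint gives π = (0.2479, 0.2727, 0.2521, 0.2273).
So the stationary probability of Windy is 0.2521.

0.2521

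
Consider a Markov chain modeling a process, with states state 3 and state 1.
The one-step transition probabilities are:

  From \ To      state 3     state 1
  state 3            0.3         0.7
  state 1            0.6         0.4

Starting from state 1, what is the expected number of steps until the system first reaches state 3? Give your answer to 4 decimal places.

Let t(s) be the expected number of steps to first reach state 3 from state s, with t(state 3) = 0. Conditioning on the first step:
t(state 1) = 1 + 0.4·t(state 1)
Solving: t(state 1) = 1.6667.
Expected steps from state 1 to state 3: 1.6667.

1.6667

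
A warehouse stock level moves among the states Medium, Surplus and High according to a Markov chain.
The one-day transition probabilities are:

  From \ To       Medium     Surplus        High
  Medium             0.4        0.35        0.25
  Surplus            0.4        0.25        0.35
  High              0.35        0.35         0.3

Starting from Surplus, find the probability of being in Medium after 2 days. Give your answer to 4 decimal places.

Sum over the intermediate state after 1 day:
P = P(Surplus→Medium)·P(Medium→Medium) + P(Surplus→Surplus)·P(Surplus→Medium) + P(Surplus→High)·P(High→Medium)
  = 0.4×0.4 + 0.25×0.4 + 0.35×0.35
  = 0.1600 + 0.1000 + 0.1225 = 0.3825

0.3825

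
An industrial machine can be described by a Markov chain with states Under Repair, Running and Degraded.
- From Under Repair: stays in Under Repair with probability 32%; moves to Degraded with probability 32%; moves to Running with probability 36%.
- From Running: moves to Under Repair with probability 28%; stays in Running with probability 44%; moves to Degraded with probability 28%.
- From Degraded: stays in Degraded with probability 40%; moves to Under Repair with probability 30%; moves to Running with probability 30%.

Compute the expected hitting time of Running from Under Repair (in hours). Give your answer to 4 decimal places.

Let t(s) be the expected number of hours to first reach Running from state s, with t(Running) = 0. Conditioning on the first hour:
t(Under Repair) = 1 + 0.32·t(Under Repair) + 0.32·t(Degraded)
t(Degraded) = 1 + 0.3·t(Under Repair) + 0.4·t(Degraded)
Solving: t(Under Repair) = 2.9487, t(Degraded) = 3.1410.
Expected hours from Under Repair to Running: 2.9487.

2.9487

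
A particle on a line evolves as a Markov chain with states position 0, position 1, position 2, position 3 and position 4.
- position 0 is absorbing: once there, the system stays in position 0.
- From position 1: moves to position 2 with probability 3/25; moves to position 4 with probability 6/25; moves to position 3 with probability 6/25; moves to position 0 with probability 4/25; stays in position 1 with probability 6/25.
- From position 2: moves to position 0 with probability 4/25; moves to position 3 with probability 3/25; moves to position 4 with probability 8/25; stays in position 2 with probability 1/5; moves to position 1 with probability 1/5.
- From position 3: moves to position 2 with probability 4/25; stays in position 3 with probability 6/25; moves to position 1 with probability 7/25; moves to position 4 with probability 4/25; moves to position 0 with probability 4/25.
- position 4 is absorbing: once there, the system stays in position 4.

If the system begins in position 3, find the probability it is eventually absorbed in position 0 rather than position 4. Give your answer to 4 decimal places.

Let h(s) be the probability of absorption at position 0 starting from transient state s. Then h(position 0) = 1 and h(position 4) = 0. By first-step analysis:
h(position 1) = 0.16·1 + 0.24·h(position 1) + 0.12·h(position 2) + 0.24·h(position 3) + 0.24·0
h(position 2) = 0.16·1 + 0.2·h(position 1) + 0.2·h(position 2) + 0.12·h(position 3) + 0.32·0
h(position 3) = 0.16·1 + 0.28·h(position 1) + 0.16·h(position 2) + 0.24·h(position 3) + 0.16·0
Solving: h(position 1) = 0.4068, h(position 2) = 0.3673, h(position 3) = 0.4377.
Starting from position 3, the probability is 0.4377.

0.4377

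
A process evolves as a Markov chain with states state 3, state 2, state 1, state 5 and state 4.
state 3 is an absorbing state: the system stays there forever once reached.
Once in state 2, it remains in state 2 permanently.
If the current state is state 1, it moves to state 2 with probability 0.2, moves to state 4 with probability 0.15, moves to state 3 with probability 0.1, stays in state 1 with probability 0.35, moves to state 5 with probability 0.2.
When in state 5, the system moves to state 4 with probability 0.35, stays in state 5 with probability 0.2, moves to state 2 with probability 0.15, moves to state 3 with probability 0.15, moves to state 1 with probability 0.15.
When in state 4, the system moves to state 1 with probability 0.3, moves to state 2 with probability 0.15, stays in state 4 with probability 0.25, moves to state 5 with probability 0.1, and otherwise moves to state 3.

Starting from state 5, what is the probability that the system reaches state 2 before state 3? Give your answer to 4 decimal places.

0.5162

Let h(s) be the probability of absorption at state 2 starting from transient state s. Then h(state 2) = 1 and h(state 3) = 0. By first-step analysis:
h(state 1) = 0.1·0 + 0.2·1 + 0.35·h(state 1) + 0.2·h(state 5) + 0.15·h(state 4)
h(state 5) = 0.15·0 + 0.15·1 + 0.15·h(state 1) + 0.2·h(state 5) + 0.35·h(state 4)
h(state 4) = 0.2·0 + 0.15·1 + 0.3·h(state 1) + 0.1·h(state 5) + 0.25·h(state 4)
Solving: h(state 1) = 0.5823, h(state 5) = 0.5162, h(state 4) = 0.5018.
Starting from state 5, the probability is 0.5162.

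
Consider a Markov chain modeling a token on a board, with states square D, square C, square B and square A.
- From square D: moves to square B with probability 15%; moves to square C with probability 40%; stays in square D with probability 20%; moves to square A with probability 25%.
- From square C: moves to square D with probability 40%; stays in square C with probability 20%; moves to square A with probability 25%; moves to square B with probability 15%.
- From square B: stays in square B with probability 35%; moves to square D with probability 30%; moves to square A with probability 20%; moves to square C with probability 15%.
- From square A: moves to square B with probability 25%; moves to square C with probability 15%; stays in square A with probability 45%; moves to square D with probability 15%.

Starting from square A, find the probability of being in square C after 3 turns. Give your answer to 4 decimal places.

0.2179

Propagate the distribution vector 3 turns from square A.
After 0 turns: (0.0000, 0.0000, 0.0000, 1.0000)
After 1 turn: (0.1500, 0.1500, 0.2500, 0.4500)
After 2 turns: (0.2325, 0.1950, 0.2450, 0.3275)
After 3 turns: (0.2471, 0.2179, 0.2318, 0.3033)
P(in square C after 3 turns) = 0.2179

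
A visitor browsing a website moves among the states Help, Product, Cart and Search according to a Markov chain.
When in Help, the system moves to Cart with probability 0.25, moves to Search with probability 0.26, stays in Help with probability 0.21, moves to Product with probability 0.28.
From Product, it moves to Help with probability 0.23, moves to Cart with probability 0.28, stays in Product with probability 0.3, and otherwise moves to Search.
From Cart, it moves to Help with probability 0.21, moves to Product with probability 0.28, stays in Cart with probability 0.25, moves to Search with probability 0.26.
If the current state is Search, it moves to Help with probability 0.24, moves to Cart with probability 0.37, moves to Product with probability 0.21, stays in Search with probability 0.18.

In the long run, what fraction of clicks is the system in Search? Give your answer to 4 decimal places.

0.2233

Let the stationary distribution be π with π = πP and π_1 + π_2 + π_3 + π_4 = 1.
π_1 = 0.21·π_1 + 0.23·π_2 + 0.21·π_3 + 0.24·π_4
π_2 = 0.28·π_1 + 0.3·π_2 + 0.28·π_3 + 0.21·π_4
π_3 = 0.25·π_1 + 0.28·π_2 + 0.25·π_3 + 0.37·π_4
Solving with the normalization constraint gives π = (0.2221, 0.2698, 0.2849, 0.2233).
So the stationary probability of Search is 0.2233.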